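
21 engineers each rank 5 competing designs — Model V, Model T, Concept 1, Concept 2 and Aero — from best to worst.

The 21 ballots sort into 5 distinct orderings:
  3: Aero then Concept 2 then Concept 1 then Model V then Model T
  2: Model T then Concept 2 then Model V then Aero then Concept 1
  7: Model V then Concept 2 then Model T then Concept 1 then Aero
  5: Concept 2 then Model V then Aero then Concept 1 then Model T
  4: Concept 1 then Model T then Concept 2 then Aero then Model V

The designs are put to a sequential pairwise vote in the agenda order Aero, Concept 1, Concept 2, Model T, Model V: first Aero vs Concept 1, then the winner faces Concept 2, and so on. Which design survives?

Round 1: Aero vs Concept 1 — 10–11, Concept 1 advances.
Round 2: Concept 1 vs Concept 2 — 4–17, Concept 2 advances.
Round 3: Concept 2 vs Model T — 15–6, Concept 2 advances.
Round 4: Concept 2 vs Model V — 14–7, Concept 2 advances.
Concept 2 survives the agenda.

Concept 2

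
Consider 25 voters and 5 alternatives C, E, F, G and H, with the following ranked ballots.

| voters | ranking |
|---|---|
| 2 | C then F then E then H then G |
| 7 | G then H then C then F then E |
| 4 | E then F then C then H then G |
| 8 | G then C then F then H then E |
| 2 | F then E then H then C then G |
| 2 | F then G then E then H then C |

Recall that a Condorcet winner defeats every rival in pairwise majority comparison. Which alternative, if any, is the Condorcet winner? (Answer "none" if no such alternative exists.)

G

Head-to-head results (25 voters):
C vs E: 2+7+8 = 17 for C, 8 for E — C by 17–8.
C vs F: C preferred on 2+7+8 = 17 ballots; C wins 17–8.
C vs G: 2+4+2 = 8 for C, 17 for G — G by 17–8.
C vs H: 2+4+8 = 14 for C, 11 for H — C by 14–11.
E vs F: 4 to 21, F.
E vs G: E preferred on 2+4+2 = 8 ballots; G wins 17–8.
E vs H: E is ranked higher on 2+4+2+2 = 10 ballots, H on 15. H wins 15–10.
F vs G: 10 to 15, G.
F vs H: 18 to 7, F.
G vs H: G is ranked higher on 7+8+2 = 17 ballots, H on 8. G wins 17–8.
G defeats every rival head-to-head and is the Condorcet winner.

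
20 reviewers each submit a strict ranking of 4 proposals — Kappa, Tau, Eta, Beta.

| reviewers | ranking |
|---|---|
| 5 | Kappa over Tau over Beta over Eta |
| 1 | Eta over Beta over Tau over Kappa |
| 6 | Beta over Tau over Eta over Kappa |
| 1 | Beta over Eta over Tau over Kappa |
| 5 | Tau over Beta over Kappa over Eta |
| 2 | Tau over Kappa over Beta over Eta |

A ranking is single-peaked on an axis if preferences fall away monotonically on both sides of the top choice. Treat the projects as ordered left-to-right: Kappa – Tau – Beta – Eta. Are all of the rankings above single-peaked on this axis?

Axis positions: Kappa=1, Tau=2, Beta=3, Eta=4.
Bloc 1 (peak Kappa at position 1): ranking walks positions 1-2-3-4, expanding outward from the peak — single-peaked.
Bloc 2 (peak Eta at position 4): ranking walks positions 4-3-2-1, expanding outward from the peak — single-peaked.
Bloc 3 (peak Beta at position 3): ranking walks positions 3-2-4-1, expanding outward from the peak — single-peaked.
Bloc 4 (peak Beta at position 3): ranking walks positions 3-4-2-1, expanding outward from the peak — single-peaked.
Bloc 5 (peak Tau at position 2): ranking walks positions 2-3-1-4, expanding outward from the peak — single-peaked.
Bloc 6 (peak Tau at position 2): ranking walks positions 2-1-3-4, expanding outward from the peak — single-peaked.
Every ranking is single-peaked on this axis.

yes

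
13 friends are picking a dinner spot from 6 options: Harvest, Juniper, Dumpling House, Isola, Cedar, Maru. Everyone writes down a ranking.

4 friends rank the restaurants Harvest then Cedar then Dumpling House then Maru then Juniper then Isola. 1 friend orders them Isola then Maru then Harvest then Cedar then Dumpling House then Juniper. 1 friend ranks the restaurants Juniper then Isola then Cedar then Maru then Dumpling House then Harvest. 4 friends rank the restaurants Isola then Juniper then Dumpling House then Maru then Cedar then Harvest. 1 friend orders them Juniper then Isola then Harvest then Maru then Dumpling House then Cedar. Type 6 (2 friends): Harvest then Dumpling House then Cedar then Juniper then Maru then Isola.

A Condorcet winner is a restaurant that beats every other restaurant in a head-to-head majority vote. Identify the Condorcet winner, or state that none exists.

none

Pairwise majorities:
Harvest vs Juniper: Harvest preferred on 4+1+2 = 7 ballots; Harvest wins 7–6.
Harvest vs Dumpling House: Harvest preferred on 4+1+1+2 = 8 ballots; Harvest wins 8–5.
Harvest vs Isola: 6 to 7, Isola.
Harvest vs Cedar: Harvest preferred on 4+1+1+2 = 8 ballots; Harvest wins 8–5.
Harvest vs Maru: 7 to 6, Harvest.
Juniper vs Dumpling House: 6 to 7, Dumpling House.
Juniper vs Isola: 8 to 5, Juniper.
Juniper vs Cedar: Juniper preferred on 1+4+1 = 6 ballots; Cedar wins 7–6.
Juniper vs Maru: Juniper is ranked higher on 1+4+1+2 = 8 ballots, Maru on 5. Juniper wins 8–5.
Dumpling House vs Isola: Dumpling House is ranked higher on 4+2 = 6 ballots, Isola on 7. Isola wins 7–6.
Dumpling House vs Cedar: Dumpling House is ranked higher on 4+1+2 = 7 ballots, Cedar on 6. Dumpling House wins 7–6.
Dumpling House vs Maru: Dumpling House preferred on 4+4+2 = 10 ballots; Dumpling House wins 10–3.
Isola vs Cedar: Isola is ranked higher on 1+1+4+1 = 7 ballots, Cedar on 6. Isola wins 7–6.
Isola vs Maru: Isola preferred on 1+1+4+1 = 7 ballots; Isola wins 7–6.
Cedar vs Maru: 7 to 6, Cedar.
Every restaurant loses at least once (Harvest loses to Isola; Juniper loses to Harvest; Dumpling House loses to Harvest; Isola loses to Juniper; Cedar loses to Harvest; Maru loses to Harvest). The majority relation contains the cycle Harvest > Juniper > Isola > Harvest, so there is no Condorcet winner.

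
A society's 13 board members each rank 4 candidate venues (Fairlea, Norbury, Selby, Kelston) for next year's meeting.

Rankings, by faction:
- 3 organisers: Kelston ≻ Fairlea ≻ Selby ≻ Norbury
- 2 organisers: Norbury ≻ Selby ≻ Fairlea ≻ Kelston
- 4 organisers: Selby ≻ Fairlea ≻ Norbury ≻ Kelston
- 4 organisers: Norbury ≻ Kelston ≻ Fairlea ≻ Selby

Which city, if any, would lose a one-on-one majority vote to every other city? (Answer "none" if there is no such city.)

Head-to-head results (13 organisers):
Fairlea vs Norbury: Fairlea preferred on 3+4 = 7 ballots; Fairlea wins 7–6.
Fairlea vs Selby: Fairlea preferred on 3+4 = 7 ballots; Fairlea wins 7–6.
Fairlea vs Kelston: Kelston, 7–6.
Norbury vs Selby: 2+4 = 6 for Norbury, 7 for Selby — Selby by 7–6.
Norbury vs Kelston: 2+4+4 = 10 for Norbury, 3 for Kelston — Norbury by 10–3.
Selby–Kelston: Kelston 7–6.
Each city has at least one pairwise win (Fairlea beats Norbury; Norbury beats Kelston; Selby beats Norbury; Kelston beats Fairlea) — no Condorcet loser.

none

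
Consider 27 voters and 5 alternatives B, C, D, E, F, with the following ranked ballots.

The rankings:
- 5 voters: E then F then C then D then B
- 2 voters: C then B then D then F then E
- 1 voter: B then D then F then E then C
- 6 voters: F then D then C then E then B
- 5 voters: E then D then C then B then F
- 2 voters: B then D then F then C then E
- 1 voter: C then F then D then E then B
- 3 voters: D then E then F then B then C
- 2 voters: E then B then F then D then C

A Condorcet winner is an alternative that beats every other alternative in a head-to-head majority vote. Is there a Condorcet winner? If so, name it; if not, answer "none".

none

Pairwise majorities:
B vs C: C, 19–8.
B–D: D 20–7.
B vs E: E, 22–5.
B vs F: F, 15–12.
C vs D: D wins 19–8.
C–E: E 16–11.
C vs F: F, 19–8.
D vs E: D, 15–12.
D vs F: F wins 14–13.
E vs F: E, 15–12.
Every alternative loses at least once (B loses to C; C loses to D; D loses to F; E loses to D; F loses to E). The majority relation contains the cycle D → E → F → D, so there is no Condorcet winner.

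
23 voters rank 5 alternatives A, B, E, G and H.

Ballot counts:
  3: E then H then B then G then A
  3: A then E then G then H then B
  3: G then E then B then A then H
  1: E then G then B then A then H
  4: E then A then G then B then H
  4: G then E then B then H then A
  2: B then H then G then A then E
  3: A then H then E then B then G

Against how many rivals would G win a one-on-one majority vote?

3

G against each rival (23 voters):
G–A: G 13–10.
G vs B: 15 to 8, G.
G–E: E 14–9.
G vs H: 3+3+1+4+4 = 15 for G, 8 for H — G by 15–8.
G beats A, B, H; loses to E — 3 pairwise wins.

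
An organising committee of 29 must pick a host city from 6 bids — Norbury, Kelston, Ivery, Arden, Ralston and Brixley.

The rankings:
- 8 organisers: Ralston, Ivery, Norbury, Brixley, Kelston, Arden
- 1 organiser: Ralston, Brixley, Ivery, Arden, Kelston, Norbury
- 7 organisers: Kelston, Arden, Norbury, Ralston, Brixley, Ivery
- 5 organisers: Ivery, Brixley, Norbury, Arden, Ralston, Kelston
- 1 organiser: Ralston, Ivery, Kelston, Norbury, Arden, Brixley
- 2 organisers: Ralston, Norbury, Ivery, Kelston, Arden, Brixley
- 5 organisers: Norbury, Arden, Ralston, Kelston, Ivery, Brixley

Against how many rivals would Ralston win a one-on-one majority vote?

Ralston against each rival (29 organisers):
Ralston vs Norbury: 12 to 17, Norbury.
Ralston vs Kelston: 8+1+5+1+2+5 = 22 for Ralston, 7 for Kelston — Ralston by 22–7.
Ralston vs Ivery: Ralston, 24–5.
Ralston vs Arden: 12 to 17, Arden.
Ralston–Brixley: Ralston 24–5.
Ralston beats Kelston, Ivery, Brixley; loses to Norbury, Arden — 3 pairwise wins.

3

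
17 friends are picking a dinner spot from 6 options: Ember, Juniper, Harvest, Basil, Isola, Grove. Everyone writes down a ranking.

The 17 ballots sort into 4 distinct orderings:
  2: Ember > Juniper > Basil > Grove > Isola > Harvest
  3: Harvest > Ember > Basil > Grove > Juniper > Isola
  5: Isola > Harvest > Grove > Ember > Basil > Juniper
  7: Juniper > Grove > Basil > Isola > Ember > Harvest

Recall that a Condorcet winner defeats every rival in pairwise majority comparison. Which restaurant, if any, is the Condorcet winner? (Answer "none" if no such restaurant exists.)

Head-to-head results (17 friends):
Ember vs Juniper: Ember preferred on 2+3+5 = 10 ballots; Ember wins 10–7.
Ember vs Harvest: 2+7 = 9 for Ember, 8 for Harvest — Ember by 9–8.
Ember vs Basil: Ember preferred on 2+3+5 = 10 ballots; Ember wins 10–7.
Ember vs Isola: Ember is ranked higher on 2+3 = 5 ballots, Isola on 12. Isola wins 12–5.
Ember vs Grove: 5 to 12, Grove.
Juniper vs Harvest: Juniper preferred on 2+7 = 9 ballots; Juniper wins 9–8.
Juniper vs Basil: Juniper is ranked higher on 2+7 = 9 ballots, Basil on 8. Juniper wins 9–8.
Juniper vs Isola: Juniper is ranked higher on 2+3+7 = 12 ballots, Isola on 5. Juniper wins 12–5.
Juniper vs Grove: Juniper is ranked higher on 2+7 = 9 ballots, Grove on 8. Juniper wins 9–8.
Harvest vs Basil: Harvest is ranked higher on 3+5 = 8 ballots, Basil on 9. Basil wins 9–8.
Harvest vs Isola: Harvest is ranked higher on 3 ballots, Isola on 14. Isola wins 14–3.
Harvest vs Grove: Harvest preferred on 3+5 = 8 ballots; Grove wins 9–8.
Basil vs Isola: 2+3+7 = 12 for Basil, 5 for Isola — Basil by 12–5.
Basil vs Grove: Basil is ranked higher on 2+3 = 5 ballots, Grove on 12. Grove wins 12–5.
Isola vs Grove: Isola preferred on 5 ballots; Grove wins 12–5.
No restaurant is unbeaten: Ember loses to Isola; Juniper loses to Ember; Harvest loses to Ember; Basil loses to Ember; Isola loses to Juniper; Grove loses to Juniper. In particular Ember → Juniper → Isola → Ember is a majority cycle — no Condorcet winner exists.

none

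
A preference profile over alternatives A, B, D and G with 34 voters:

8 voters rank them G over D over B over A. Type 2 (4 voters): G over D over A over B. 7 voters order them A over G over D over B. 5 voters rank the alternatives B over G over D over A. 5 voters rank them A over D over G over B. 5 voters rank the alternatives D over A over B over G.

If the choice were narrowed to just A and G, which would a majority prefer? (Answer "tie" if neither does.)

tie

Ballots ranking A above G: 7 + 5 + 5 = 17.
Ballots ranking G above A: 34 − 17 = 17.
17–17: the pair ties.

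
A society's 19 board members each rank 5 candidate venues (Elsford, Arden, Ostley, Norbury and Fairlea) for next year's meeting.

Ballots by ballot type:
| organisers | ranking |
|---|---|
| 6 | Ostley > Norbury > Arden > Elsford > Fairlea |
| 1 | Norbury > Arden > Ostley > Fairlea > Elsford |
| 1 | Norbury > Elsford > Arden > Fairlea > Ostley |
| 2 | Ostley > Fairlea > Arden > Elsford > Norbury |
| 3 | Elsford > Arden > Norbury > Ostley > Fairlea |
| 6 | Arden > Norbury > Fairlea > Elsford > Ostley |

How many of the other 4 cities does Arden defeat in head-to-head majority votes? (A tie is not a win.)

Arden against each rival (19 organisers):
Arden vs Elsford: Arden is ranked higher on 6+1+2+6 = 15 ballots, Elsford on 4. Arden wins 15–4.
Arden vs Ostley: 11 to 8, Arden.
Arden vs Norbury: 11 to 8, Arden.
Arden vs Fairlea: 17 to 2, Arden.
Arden beats Elsford, Ostley, Norbury, Fairlea — 4 pairwise wins.

4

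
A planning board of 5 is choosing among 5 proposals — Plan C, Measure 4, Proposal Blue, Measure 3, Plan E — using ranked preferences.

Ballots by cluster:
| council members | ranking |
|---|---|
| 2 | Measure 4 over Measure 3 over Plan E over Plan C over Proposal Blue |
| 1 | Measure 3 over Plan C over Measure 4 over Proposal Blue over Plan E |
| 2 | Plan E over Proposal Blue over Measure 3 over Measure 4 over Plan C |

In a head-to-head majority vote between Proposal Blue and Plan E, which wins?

Ballots ranking Proposal Blue above Plan E: 1.
Ballots ranking Plan E above Proposal Blue: 5 − 1 = 4.
Plan E wins the head-to-head 4–1.

Plan E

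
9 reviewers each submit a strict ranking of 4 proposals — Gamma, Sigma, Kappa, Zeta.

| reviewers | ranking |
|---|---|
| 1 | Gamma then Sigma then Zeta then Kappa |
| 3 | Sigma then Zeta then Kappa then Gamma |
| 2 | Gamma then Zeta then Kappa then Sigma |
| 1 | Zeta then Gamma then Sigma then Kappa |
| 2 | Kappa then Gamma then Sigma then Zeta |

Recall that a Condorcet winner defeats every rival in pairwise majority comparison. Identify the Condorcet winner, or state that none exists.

Check each pair by majority over 9 ballots:
Gamma vs Sigma: Gamma, 6–3.
Gamma vs Kappa: Kappa wins 5–4.
Gamma vs Zeta: Gamma wins 5–4.
Sigma vs Kappa: Sigma, 5–4.
Sigma vs Zeta: Sigma wins 6–3.
Kappa–Zeta: Zeta 7–2.
No project is unbeaten: Gamma loses to Kappa; Sigma loses to Gamma; Kappa loses to Sigma; Zeta loses to Gamma. In particular Gamma beats Sigma beats Kappa beats Gamma is a majority cycle — no Condorcet winner exists.

none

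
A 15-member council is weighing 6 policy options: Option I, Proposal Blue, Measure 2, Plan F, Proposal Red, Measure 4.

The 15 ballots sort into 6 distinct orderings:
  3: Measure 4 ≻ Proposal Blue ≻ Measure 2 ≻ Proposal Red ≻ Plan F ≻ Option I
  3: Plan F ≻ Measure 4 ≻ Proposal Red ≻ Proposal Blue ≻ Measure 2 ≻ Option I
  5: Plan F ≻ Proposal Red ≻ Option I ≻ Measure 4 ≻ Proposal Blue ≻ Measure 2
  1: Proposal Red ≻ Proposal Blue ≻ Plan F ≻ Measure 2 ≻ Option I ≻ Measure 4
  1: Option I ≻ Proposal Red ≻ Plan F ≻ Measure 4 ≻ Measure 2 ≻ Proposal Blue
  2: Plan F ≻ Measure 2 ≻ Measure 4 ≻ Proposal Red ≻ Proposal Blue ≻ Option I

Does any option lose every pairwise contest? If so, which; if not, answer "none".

Option I

Head-to-head results (15 council members):
Option I vs Proposal Blue: 5+1 = 6 for Option I, 9 for Proposal Blue — Proposal Blue by 9–6.
Option I vs Measure 2: Option I preferred on 5+1 = 6 ballots; Measure 2 wins 9–6.
Option I vs Plan F: Option I preferred on 1 ballot; Plan F wins 14–1.
Option I vs Proposal Red: Proposal Red wins 14–1.
Option I–Measure 4: Measure 4 8–7.
Proposal Blue vs Measure 2: Proposal Blue wins 12–3.
Proposal Blue vs Plan F: Proposal Blue is ranked higher on 3+1 = 4 ballots, Plan F on 11. Plan F wins 11–4.
Proposal Blue vs Proposal Red: 3 to 12, Proposal Red.
Proposal Blue vs Measure 4: Measure 4, 14–1.
Measure 2 vs Plan F: Plan F wins 12–3.
Measure 2 vs Proposal Red: 3+2 = 5 for Measure 2, 10 for Proposal Red — Proposal Red by 10–5.
Measure 2 vs Measure 4: Measure 2 preferred on 1+2 = 3 ballots; Measure 4 wins 12–3.
Plan F vs Proposal Red: Plan F wins 10–5.
Plan F vs Measure 4: 12 to 3, Plan F.
Proposal Red vs Measure 4: Proposal Red is ranked higher on 5+1+1 = 7 ballots, Measure 4 on 8. Measure 4 wins 8–7.
Option I loses to every other option — it is the Condorcet loser.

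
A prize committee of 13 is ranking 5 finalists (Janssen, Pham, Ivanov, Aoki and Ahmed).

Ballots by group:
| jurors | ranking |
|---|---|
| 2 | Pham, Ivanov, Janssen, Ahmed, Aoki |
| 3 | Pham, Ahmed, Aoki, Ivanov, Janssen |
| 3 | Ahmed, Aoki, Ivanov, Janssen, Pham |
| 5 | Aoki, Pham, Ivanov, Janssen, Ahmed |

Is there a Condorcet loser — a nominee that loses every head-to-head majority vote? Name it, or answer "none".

Head-to-head results (13 jurors):
Janssen vs Pham: Pham, 10–3.
Janssen vs Ivanov: Ivanov wins 13–0.
Janssen vs Aoki: 2 for Janssen, 11 for Aoki — Aoki by 11–2.
Janssen vs Ahmed: Janssen, 7–6.
Pham vs Ivanov: 10 to 3, Pham.
Pham vs Aoki: 5 to 8, Aoki.
Pham vs Ahmed: Pham is ranked higher on 2+3+5 = 10 ballots, Ahmed on 3. Pham wins 10–3.
Ivanov vs Aoki: 2 for Ivanov, 11 for Aoki — Aoki by 11–2.
Ivanov–Ahmed: Ivanov 7–6.
Aoki vs Ahmed: Aoki is ranked higher on 5 ballots, Ahmed on 8. Ahmed wins 8–5.
Every nominee wins at least one matchup (Janssen beats Ahmed; Pham beats Janssen; Ivanov beats Janssen; Aoki beats Janssen; Ahmed beats Aoki), so there is no Condorcet loser.

none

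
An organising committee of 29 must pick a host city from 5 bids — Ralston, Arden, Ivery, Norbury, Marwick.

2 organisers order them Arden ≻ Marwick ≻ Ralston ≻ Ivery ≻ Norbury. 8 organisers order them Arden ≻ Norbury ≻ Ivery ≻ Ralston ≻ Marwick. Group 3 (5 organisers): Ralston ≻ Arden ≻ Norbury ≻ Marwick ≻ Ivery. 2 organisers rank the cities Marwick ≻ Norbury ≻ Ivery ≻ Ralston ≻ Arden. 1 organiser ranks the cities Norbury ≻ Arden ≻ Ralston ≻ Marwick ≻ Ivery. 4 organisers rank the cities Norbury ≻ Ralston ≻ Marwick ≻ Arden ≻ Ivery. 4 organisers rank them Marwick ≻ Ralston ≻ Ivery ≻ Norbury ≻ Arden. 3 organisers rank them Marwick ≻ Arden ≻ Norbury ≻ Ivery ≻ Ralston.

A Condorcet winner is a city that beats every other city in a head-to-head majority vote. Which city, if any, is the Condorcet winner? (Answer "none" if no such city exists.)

Pairwise majorities:
Ralston vs Arden: Ralston preferred on 5+2+4+4 = 15 ballots; Ralston wins 15–14.
Ralston vs Ivery: 2+5+1+4+4 = 16 for Ralston, 13 for Ivery — Ralston by 16–13.
Ralston vs Norbury: Ralston is ranked higher on 2+5+4 = 11 ballots, Norbury on 18. Norbury wins 18–11.
Ralston vs Marwick: 8+5+1+4 = 18 for Ralston, 11 for Marwick — Ralston by 18–11.
Arden vs Ivery: 23 to 6, Arden.
Arden vs Norbury: Arden is ranked higher on 2+8+5+3 = 18 ballots, Norbury on 11. Arden wins 18–11.
Arden vs Marwick: 16 to 13, Arden.
Ivery vs Norbury: 2+4 = 6 for Ivery, 23 for Norbury — Norbury by 23–6.
Ivery vs Marwick: Ivery is ranked higher on 8 ballots, Marwick on 21. Marwick wins 21–8.
Norbury vs Marwick: Norbury is ranked higher on 8+5+1+4 = 18 ballots, Marwick on 11. Norbury wins 18–11.
Every city loses at least once (Ralston loses to Norbury; Arden loses to Ralston; Ivery loses to Ralston; Norbury loses to Arden; Marwick loses to Ralston). The majority relation contains the cycle Ralston beats Arden beats Norbury beats Ralston, so there is no Condorcet winner.

none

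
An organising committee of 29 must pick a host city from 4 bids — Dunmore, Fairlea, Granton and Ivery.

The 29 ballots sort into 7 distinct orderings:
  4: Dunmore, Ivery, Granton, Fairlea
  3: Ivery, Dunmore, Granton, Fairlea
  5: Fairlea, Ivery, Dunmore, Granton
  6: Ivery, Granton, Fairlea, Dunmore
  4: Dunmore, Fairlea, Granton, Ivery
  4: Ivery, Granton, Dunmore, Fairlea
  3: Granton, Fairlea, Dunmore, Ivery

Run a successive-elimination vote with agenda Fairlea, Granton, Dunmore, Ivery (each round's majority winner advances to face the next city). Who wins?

Round 1: Fairlea vs Granton — 9–20, Granton advances.
Round 2: Granton vs Dunmore — 13–16, Dunmore advances.
Round 3: Dunmore vs Ivery — 11–18, Ivery advances.
Ivery survives the agenda.

Ivery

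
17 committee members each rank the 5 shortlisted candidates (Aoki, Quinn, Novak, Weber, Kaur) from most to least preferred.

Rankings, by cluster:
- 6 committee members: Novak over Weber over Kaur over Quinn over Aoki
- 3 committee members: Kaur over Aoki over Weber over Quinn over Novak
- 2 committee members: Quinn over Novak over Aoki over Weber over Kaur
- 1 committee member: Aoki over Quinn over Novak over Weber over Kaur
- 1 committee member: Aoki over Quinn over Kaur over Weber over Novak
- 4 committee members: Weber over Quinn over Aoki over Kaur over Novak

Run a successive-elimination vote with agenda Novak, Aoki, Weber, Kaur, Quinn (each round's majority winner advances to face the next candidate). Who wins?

Round 1: Novak vs Aoki — 8–9, Aoki advances.
Round 2: Aoki vs Weber — 7–10, Weber advances.
Round 3: Weber vs Kaur — 13–4, Weber advances.
Round 4: Weber vs Quinn — 13–4, Weber advances.
Weber survives the agenda.

Weber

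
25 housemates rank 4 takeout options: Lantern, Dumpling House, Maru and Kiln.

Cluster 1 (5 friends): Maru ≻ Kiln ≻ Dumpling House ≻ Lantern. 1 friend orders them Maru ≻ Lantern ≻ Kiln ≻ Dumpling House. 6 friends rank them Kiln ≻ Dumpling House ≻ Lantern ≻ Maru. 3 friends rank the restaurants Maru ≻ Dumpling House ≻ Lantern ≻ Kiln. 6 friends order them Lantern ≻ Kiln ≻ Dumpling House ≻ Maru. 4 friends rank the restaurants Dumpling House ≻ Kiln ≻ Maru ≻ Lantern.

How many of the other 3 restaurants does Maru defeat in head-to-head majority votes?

Maru against each rival (25 friends):
Maru vs Lantern: Maru wins 13–12.
Maru vs Dumpling House: Dumpling House, 16–9.
Maru vs Kiln: Maru preferred on 5+1+3 = 9 ballots; Kiln wins 16–9.
Maru beats Lantern; loses to Dumpling House, Kiln — 1 pairwise win.

1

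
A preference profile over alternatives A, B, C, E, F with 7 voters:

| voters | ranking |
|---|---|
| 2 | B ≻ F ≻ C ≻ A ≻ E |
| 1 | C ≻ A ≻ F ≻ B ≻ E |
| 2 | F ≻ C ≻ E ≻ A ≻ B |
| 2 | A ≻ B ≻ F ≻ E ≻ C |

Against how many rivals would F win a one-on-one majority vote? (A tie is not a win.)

3

F against each rival (7 voters):
F vs A: F preferred on 2+2 = 4 ballots; F wins 4–3.
F vs B: F preferred on 1+2 = 3 ballots; B wins 4–3.
F vs C: F wins 6–1.
F vs E: F preferred on 2+1+2+2 = 7 ballots; F wins 7–0.
F beats A, C, E; loses to B — 3 pairwise wins.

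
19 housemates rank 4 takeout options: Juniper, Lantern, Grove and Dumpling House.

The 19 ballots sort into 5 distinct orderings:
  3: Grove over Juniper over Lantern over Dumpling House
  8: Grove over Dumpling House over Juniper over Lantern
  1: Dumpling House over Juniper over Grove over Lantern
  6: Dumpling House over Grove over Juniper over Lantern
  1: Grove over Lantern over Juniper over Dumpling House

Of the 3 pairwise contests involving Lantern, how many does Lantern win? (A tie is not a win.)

Lantern against each rival (19 friends):
Lantern vs Juniper: Lantern preferred on 1 ballot; Juniper wins 18–1.
Lantern vs Grove: Grove wins 19–0.
Lantern vs Dumpling House: Dumpling House wins 15–4.
Lantern beats no one; loses to Juniper, Grove, Dumpling House — 0 pairwise wins.

0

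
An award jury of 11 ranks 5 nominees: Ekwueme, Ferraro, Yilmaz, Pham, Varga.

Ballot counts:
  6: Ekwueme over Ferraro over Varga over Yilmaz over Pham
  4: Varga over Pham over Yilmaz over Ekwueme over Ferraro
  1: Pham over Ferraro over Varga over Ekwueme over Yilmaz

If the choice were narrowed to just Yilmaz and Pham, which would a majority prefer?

Yilmaz

Ballots ranking Yilmaz above Pham: 6.
Ballots ranking Pham above Yilmaz: 11 − 6 = 5.
Yilmaz wins the head-to-head 6–5.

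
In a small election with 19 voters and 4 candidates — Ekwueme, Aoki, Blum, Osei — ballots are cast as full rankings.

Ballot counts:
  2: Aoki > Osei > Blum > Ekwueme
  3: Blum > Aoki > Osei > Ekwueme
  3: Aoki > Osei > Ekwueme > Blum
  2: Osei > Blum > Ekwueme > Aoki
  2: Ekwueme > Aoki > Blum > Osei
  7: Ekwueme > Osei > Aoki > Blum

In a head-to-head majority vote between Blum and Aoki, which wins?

Ballots ranking Blum above Aoki: 3 + 2 = 5.
Ballots ranking Aoki above Blum: 19 − 5 = 14.
Aoki wins the head-to-head 14–5.

Aoki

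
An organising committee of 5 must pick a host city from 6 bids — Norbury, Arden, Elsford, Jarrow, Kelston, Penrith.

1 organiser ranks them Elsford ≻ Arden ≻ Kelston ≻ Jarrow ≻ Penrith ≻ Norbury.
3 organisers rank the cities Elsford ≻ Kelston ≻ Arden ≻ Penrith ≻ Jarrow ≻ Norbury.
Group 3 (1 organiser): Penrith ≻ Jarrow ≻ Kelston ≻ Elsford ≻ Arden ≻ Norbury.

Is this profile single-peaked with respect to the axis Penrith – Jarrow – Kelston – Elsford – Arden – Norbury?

no

Axis positions: Penrith=1, Jarrow=2, Kelston=3, Elsford=4, Arden=5, Norbury=6.
Group 1 (peak Elsford at position 4): ranking walks positions 4-5-3-2-1-6, expanding outward from the peak — single-peaked.
Group 2: ranking walks positions 4-3-5-1-2-6; Penrith is ranked above Jarrow even though Jarrow lies between Penrith and the peak Elsford on the axis — preferences dip and rise again. Not single-peaked.
Group 3 (peak Penrith at position 1): ranking walks positions 1-2-3-4-5-6, expanding outward from the peak — single-peaked.
Group 2 violates single-peakedness, so the profile is not single-peaked on this axis.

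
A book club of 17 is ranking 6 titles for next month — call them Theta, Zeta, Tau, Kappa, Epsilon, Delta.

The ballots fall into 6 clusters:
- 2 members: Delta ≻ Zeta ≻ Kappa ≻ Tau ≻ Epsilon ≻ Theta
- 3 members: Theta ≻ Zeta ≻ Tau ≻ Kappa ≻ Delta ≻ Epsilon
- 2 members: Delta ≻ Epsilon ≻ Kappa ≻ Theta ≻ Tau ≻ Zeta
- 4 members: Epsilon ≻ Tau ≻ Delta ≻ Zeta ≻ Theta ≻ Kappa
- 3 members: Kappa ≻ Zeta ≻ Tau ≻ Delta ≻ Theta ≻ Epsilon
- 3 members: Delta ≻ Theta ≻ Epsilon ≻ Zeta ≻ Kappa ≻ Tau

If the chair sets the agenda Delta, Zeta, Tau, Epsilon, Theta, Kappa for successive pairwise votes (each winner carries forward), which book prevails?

Round 1: Delta vs Zeta — 11–6, Delta advances.
Round 2: Delta vs Tau — 7–10, Tau advances.
Round 3: Tau vs Epsilon — 8–9, Epsilon advances.
Round 4: Epsilon vs Theta — 8–9, Theta advances.
Round 5: Theta vs Kappa — 10–7, Theta advances.
The agenda winner is Theta.

Theta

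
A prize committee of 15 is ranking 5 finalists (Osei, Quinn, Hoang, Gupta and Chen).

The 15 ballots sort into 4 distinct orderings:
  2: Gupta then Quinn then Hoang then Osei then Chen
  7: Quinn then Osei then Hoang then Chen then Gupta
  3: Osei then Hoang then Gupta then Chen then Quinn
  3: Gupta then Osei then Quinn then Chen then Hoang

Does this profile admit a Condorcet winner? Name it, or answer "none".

Pairwise majorities:
Osei vs Quinn: 6 to 9, Quinn.
Osei vs Hoang: 13 to 2, Osei.
Osei vs Gupta: Osei is ranked higher on 7+3 = 10 ballots, Gupta on 5. Osei wins 10–5.
Osei vs Chen: 2+7+3+3 = 15 for Osei, 0 for Chen — Osei by 15–0.
Quinn vs Hoang: 2+7+3 = 12 for Quinn, 3 for Hoang — Quinn by 12–3.
Quinn vs Gupta: 7 to 8, Gupta.
Quinn vs Chen: Quinn is ranked higher on 2+7+3 = 12 ballots, Chen on 3. Quinn wins 12–3.
Hoang vs Gupta: 10 to 5, Hoang.
Hoang vs Chen: Hoang preferred on 2+7+3 = 12 ballots; Hoang wins 12–3.
Gupta vs Chen: 2+3+3 = 8 for Gupta, 7 for Chen — Gupta by 8–7.
Every nominee loses at least once (Osei loses to Quinn; Quinn loses to Gupta; Hoang loses to Osei; Gupta loses to Osei; Chen loses to Osei). The majority relation contains the cycle Osei → Gupta → Quinn → Osei, so there is no Condorcet winner.

none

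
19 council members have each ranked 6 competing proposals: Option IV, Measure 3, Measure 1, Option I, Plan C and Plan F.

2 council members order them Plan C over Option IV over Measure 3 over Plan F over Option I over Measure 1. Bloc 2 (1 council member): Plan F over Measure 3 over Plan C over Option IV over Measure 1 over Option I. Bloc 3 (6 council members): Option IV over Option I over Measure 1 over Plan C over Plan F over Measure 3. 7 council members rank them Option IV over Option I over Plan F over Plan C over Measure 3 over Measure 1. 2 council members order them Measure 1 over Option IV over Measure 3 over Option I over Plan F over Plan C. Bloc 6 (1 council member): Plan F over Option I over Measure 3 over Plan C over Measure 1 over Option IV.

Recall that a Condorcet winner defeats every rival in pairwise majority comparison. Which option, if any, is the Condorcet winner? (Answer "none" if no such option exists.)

Head-to-head results (19 council members):
Option IV vs Measure 3: Option IV preferred on 2+6+7+2 = 17 ballots; Option IV wins 17–2.
Option IV vs Measure 1: 2+1+6+7 = 16 for Option IV, 3 for Measure 1 — Option IV by 16–3.
Option IV vs Option I: Option IV is ranked higher on 2+1+6+7+2 = 18 ballots, Option I on 1. Option IV wins 18–1.
Option IV vs Plan C: 6+7+2 = 15 for Option IV, 4 for Plan C — Option IV by 15–4.
Option IV vs Plan F: Option IV preferred on 2+6+7+2 = 17 ballots; Option IV wins 17–2.
Measure 3 vs Measure 1: Measure 3 is ranked higher on 2+1+7+1 = 11 ballots, Measure 1 on 8. Measure 3 wins 11–8.
Measure 3 vs Option I: Measure 3 is ranked higher on 2+1+2 = 5 ballots, Option I on 14. Option I wins 14–5.
Measure 3 vs Plan C: 1+2+1 = 4 for Measure 3, 15 for Plan C — Plan C by 15–4.
Measure 3 vs Plan F: Measure 3 preferred on 2+2 = 4 ballots; Plan F wins 15–4.
Measure 1 vs Option I: 1+2 = 3 for Measure 1, 16 for Option I — Option I by 16–3.
Measure 1 vs Plan C: 8 to 11, Plan C.
Measure 1 vs Plan F: Measure 1 is ranked higher on 6+2 = 8 ballots, Plan F on 11. Plan F wins 11–8.
Option I vs Plan C: Option I preferred on 6+7+2+1 = 16 ballots; Option I wins 16–3.
Option I vs Plan F: Option I preferred on 6+7+2 = 15 ballots; Option I wins 15–4.
Plan C vs Plan F: Plan C is ranked higher on 2+6 = 8 ballots, Plan F on 11. Plan F wins 11–8.
Option IV wins every pairwise contest, so Option IV is the Condorcet winner.

Option IV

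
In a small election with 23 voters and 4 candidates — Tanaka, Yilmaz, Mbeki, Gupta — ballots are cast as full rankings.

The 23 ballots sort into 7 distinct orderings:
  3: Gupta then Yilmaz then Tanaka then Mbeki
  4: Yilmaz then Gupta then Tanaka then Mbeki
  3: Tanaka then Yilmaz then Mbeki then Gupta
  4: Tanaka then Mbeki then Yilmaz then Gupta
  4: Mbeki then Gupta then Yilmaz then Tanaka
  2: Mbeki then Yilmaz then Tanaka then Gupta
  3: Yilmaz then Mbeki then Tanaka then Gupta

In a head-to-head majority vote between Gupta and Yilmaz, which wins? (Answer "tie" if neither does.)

Yilmaz

Ballots ranking Gupta above Yilmaz: 3 + 4 = 7.
Ballots ranking Yilmaz above Gupta: 23 − 7 = 16.
Yilmaz wins the head-to-head 16–7.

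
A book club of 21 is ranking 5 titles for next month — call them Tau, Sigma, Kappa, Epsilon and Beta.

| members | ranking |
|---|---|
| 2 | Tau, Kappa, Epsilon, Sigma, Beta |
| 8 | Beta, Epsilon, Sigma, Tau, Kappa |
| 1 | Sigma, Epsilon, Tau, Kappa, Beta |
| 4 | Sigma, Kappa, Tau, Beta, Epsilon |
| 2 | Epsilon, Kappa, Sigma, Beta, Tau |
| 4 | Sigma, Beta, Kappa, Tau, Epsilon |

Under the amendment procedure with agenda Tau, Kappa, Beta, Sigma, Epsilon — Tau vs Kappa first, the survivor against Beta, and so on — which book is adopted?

Round 1: Tau vs Kappa — 11–10, Tau advances.
Round 2: Tau vs Beta — 7–14, Beta advances.
Round 3: Beta vs Sigma — 8–13, Sigma advances.
Round 4: Sigma vs Epsilon — 9–12, Epsilon advances.
The agenda winner is Epsilon.

Epsilon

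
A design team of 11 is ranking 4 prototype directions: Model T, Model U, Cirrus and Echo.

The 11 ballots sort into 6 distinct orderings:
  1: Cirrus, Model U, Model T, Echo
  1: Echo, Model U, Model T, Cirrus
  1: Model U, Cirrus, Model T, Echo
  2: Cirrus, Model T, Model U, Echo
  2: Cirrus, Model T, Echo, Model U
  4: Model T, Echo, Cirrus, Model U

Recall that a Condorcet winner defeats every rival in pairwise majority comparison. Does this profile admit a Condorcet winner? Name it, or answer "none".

Check each pair by majority over 11 ballots:
Model T vs Model U: 2+2+4 = 8 for Model T, 3 for Model U — Model T by 8–3.
Model T vs Cirrus: 1+4 = 5 for Model T, 6 for Cirrus — Cirrus by 6–5.
Model T vs Echo: Model T is ranked higher on 1+1+2+2+4 = 10 ballots, Echo on 1. Model T wins 10–1.
Model U vs Cirrus: 2 to 9, Cirrus.
Model U vs Echo: Model U preferred on 1+1+2 = 4 ballots; Echo wins 7–4.
Cirrus vs Echo: 6 to 5, Cirrus.
Only Cirrus has no losses; Cirrus is the Condorcet winner.

Cirrus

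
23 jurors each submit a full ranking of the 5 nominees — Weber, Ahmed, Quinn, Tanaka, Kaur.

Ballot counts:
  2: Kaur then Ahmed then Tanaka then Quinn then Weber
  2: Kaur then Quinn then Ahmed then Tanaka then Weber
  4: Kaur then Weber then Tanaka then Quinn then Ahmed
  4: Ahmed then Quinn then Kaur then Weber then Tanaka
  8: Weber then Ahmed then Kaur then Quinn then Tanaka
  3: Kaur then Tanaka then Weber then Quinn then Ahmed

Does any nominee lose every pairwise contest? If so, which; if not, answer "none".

Tanaka

Head-to-head results (23 jurors):
Weber vs Ahmed: Weber is ranked higher on 4+8+3 = 15 ballots, Ahmed on 8. Weber wins 15–8.
Weber–Quinn: Weber 15–8.
Weber vs Tanaka: Weber is ranked higher on 4+4+8 = 16 ballots, Tanaka on 7. Weber wins 16–7.
Weber–Kaur: Kaur 15–8.
Ahmed vs Quinn: 2+4+8 = 14 for Ahmed, 9 for Quinn — Ahmed by 14–9.
Ahmed vs Tanaka: Ahmed, 16–7.
Ahmed vs Kaur: Ahmed preferred on 4+8 = 12 ballots; Ahmed wins 12–11.
Quinn vs Tanaka: Quinn wins 14–9.
Quinn vs Kaur: Kaur, 19–4.
Tanaka vs Kaur: 0 for Tanaka, 23 for Kaur — Kaur by 23–0.
Tanaka loses to every other nominee — it is the Condorcet loser.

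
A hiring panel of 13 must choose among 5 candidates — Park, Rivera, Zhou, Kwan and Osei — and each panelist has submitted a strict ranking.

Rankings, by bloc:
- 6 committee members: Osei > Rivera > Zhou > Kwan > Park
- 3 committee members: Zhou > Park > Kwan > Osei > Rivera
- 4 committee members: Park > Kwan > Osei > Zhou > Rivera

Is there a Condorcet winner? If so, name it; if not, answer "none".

Head-to-head results (13 committee members):
Park vs Rivera: 3+4 = 7 for Park, 6 for Rivera — Park by 7–6.
Park vs Zhou: Park is ranked higher on 4 ballots, Zhou on 9. Zhou wins 9–4.
Park vs Kwan: Park preferred on 3+4 = 7 ballots; Park wins 7–6.
Park vs Osei: Park is ranked higher on 3+4 = 7 ballots, Osei on 6. Park wins 7–6.
Rivera vs Zhou: 6 for Rivera, 7 for Zhou — Zhou by 7–6.
Rivera vs Kwan: 6 for Rivera, 7 for Kwan — Kwan by 7–6.
Rivera vs Osei: Rivera is ranked higher on 0 ballots, Osei on 13. Osei wins 13–0.
Zhou vs Kwan: 9 to 4, Zhou.
Zhou vs Osei: 3 for Zhou, 10 for Osei — Osei by 10–3.
Kwan vs Osei: Kwan is ranked higher on 3+4 = 7 ballots, Osei on 6. Kwan wins 7–6.
No candidate is unbeaten: Park loses to Zhou; Rivera loses to Park; Zhou loses to Osei; Kwan loses to Park; Osei loses to Park. In particular Park > Osei > Zhou > Park is a majority cycle — no Condorcet winner exists.

none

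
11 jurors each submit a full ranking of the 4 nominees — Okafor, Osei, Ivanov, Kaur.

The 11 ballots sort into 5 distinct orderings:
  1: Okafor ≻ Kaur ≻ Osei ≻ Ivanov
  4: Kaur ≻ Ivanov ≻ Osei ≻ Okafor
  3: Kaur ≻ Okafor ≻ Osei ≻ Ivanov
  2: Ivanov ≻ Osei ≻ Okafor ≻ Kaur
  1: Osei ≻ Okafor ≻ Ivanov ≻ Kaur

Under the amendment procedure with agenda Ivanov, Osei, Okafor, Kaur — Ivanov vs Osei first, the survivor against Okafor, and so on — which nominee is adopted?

Round 1: Ivanov vs Osei — 6–5, Ivanov advances.
Round 2: Ivanov vs Okafor — 6–5, Ivanov advances.
Round 3: Ivanov vs Kaur — 3–8, Kaur advances.
Kaur survives the agenda.

Kaur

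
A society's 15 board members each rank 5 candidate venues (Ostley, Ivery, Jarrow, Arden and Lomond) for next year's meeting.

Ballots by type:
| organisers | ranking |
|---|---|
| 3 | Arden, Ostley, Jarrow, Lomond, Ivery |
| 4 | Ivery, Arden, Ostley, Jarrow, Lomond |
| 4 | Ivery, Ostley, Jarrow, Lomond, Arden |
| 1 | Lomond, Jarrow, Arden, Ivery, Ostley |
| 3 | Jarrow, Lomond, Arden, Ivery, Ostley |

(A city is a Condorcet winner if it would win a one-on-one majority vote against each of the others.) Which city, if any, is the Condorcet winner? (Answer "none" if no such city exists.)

Head-to-head results (15 organisers):
Ostley vs Ivery: Ivery, 12–3.
Ostley vs Jarrow: Ostley, 11–4.
Ostley vs Arden: Ostley preferred on 4 ballots; Arden wins 11–4.
Ostley vs Lomond: Ostley, 11–4.
Ivery vs Jarrow: Ivery, 8–7.
Ivery–Arden: Ivery 8–7.
Ivery vs Lomond: 8 to 7, Ivery.
Jarrow vs Arden: Jarrow, 8–7.
Jarrow–Lomond: Jarrow 14–1.
Arden vs Lomond: Arden preferred on 3+4 = 7 ballots; Lomond wins 8–7.
Ivery beats each of Ostley, Jarrow, Arden, Lomond — Ivery is the Condorcet winner.

Ivery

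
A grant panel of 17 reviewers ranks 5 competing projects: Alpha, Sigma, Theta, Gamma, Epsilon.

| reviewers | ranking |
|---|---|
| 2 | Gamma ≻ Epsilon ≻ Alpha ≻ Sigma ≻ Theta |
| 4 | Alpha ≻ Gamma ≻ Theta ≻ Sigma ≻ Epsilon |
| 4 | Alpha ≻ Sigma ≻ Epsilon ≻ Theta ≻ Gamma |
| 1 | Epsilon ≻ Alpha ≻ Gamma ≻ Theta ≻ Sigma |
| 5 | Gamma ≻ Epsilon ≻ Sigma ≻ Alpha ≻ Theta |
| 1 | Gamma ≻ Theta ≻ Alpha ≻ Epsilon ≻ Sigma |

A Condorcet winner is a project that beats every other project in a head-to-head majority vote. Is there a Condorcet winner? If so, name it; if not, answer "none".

Alpha

Pairwise majorities:
Alpha vs Sigma: 2+4+4+1+1 = 12 for Alpha, 5 for Sigma — Alpha by 12–5.
Alpha–Theta: Alpha 16–1.
Alpha vs Gamma: Alpha is ranked higher on 4+4+1 = 9 ballots, Gamma on 8. Alpha wins 9–8.
Alpha vs Epsilon: 4+4+1 = 9 for Alpha, 8 for Epsilon — Alpha by 9–8.
Sigma–Theta: Sigma 11–6.
Sigma vs Gamma: 4 to 13, Gamma.
Sigma vs Epsilon: Epsilon wins 9–8.
Theta vs Gamma: Theta preferred on 4 ballots; Gamma wins 13–4.
Theta–Epsilon: Epsilon 12–5.
Gamma vs Epsilon: Gamma wins 12–5.
Alpha defeats every rival head-to-head and is the Condorcet winner.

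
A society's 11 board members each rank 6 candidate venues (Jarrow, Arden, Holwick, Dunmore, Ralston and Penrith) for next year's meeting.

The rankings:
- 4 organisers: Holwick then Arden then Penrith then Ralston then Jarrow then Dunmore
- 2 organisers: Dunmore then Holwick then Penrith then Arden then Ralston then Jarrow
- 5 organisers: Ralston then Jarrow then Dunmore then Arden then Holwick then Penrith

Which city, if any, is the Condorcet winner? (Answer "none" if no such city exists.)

none

Check each pair by majority over 11 ballots:
Jarrow vs Arden: Arden wins 6–5.
Jarrow–Holwick: Holwick 6–5.
Jarrow–Dunmore: Jarrow 9–2.
Jarrow vs Ralston: Ralston, 11–0.
Jarrow vs Penrith: Penrith wins 6–5.
Arden–Holwick: Holwick 6–5.
Arden vs Dunmore: Dunmore wins 7–4.
Arden–Ralston: Arden 6–5.
Arden–Penrith: Arden 9–2.
Holwick vs Dunmore: Dunmore, 7–4.
Holwick vs Ralston: Holwick, 6–5.
Holwick vs Penrith: Holwick, 11–0.
Dunmore vs Ralston: Ralston wins 9–2.
Dunmore–Penrith: Dunmore 7–4.
Ralston vs Penrith: Penrith, 6–5.
No city is unbeaten: Jarrow loses to Arden; Arden loses to Holwick; Holwick loses to Dunmore; Dunmore loses to Jarrow; Ralston loses to Arden; Penrith loses to Arden. In particular Jarrow beats Dunmore beats Arden beats Jarrow is a majority cycle — no Condorcet winner exists.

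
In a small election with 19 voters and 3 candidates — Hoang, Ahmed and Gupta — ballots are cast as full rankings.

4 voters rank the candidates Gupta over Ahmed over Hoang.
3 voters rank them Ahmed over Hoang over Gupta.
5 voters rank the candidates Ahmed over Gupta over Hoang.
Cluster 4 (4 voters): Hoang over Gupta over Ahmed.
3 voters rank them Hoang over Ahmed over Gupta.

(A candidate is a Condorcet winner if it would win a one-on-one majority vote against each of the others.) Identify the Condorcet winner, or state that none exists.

Ahmed

Check each pair by majority over 19 ballots:
Hoang vs Ahmed: Hoang preferred on 4+3 = 7 ballots; Ahmed wins 12–7.
Hoang vs Gupta: 10 to 9, Hoang.
Ahmed vs Gupta: Ahmed preferred on 3+5+3 = 11 ballots; Ahmed wins 11–8.
Ahmed defeats every rival head-to-head and is the Condorcet winner.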